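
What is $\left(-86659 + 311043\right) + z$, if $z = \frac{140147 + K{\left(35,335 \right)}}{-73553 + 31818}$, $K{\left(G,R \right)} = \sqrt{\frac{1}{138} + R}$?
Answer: $\frac{9364526093}{41735} - \frac{\sqrt{6379878}}{5759430} \approx 2.2438 \cdot 10^{5}$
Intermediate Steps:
$K{\left(G,R \right)} = \sqrt{\frac{1}{138} + R}$
$z = - \frac{140147}{41735} - \frac{\sqrt{6379878}}{5759430}$ ($z = \frac{140147 + \frac{\sqrt{138 + 19044 \cdot 335}}{138}}{-73553 + 31818} = \frac{140147 + \frac{\sqrt{138 + 6379740}}{138}}{-41735} = \left(140147 + \frac{\sqrt{6379878}}{138}\right) \left(- \frac{1}{41735}\right) = - \frac{140147}{41735} - \frac{\sqrt{6379878}}{5759430} \approx -3.3585$)
$\left(-86659 + 311043\right) + z = \left(-86659 + 311043\right) - \left(\frac{140147}{41735} + \frac{\sqrt{6379878}}{5759430}\right) = 224384 - \left(\frac{140147}{41735} + \frac{\sqrt{6379878}}{5759430}\right) = \frac{9364526093}{41735} - \frac{\sqrt{6379878}}{5759430}$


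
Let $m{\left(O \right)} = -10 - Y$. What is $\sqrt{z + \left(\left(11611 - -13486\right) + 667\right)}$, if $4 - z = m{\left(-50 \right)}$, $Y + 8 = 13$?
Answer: $\sqrt{25783} \approx 160.57$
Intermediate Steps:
$Y = 5$ ($Y = -8 + 13 = 5$)
$m{\left(O \right)} = -15$ ($m{\left(O \right)} = -10 - 5 = -15$)
$z = 19$ ($z = 4 - -15 = 4 + 15 = 19$)
$\sqrt{z + \left(\left(11611 - -13486\right) + 667\right)} = \sqrt{19 + \left(\left(11611 - -13486\right) + 667\right)} = \sqrt{19 + \left(\left(11611 + 13486\right) + 667\right)} = \sqrt{19 + \left(25097 + 667\right)} = \sqrt{19 + 25764} = \sqrt{25783}$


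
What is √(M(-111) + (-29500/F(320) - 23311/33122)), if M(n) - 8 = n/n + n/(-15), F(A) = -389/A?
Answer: 17*√348720661296307210/64422290 ≈ 155.83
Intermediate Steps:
M(n) = 9 - n/15 (M(n) = 8 + (n/n + n/(-15)) = 8 + (1 + n*(-1/15)) = 8 + (1 - n/15) = 9 - n/15)
√(M(-111) + (-29500/F(320) - 23311/33122)) = √((9 - 1/15*(-111)) + (-29500/((-389/320)) - 23311/33122)) = √((9 + 37/5) + (-29500/((-389*1/320)) - 23311*1/33122)) = √(82/5 + (-29500/(-389/320) - 23311/33122)) = √(82/5 + (-29500*(-320/389) - 23311/33122)) = √(82/5 + (9440000/389 - 23311/33122)) = √(82/5 + 312662612021/12884458) = √(1564369585661/64422290) = 17*√348720661296307210/64422290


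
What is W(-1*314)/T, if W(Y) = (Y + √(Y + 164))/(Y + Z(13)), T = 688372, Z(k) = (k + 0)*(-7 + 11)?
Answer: 157/90176732 - 5*I*√6/180353464 ≈ 1.741e-6 - 6.7908e-8*I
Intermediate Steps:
Z(k) = 4*k (Z(k) = k*4 = 4*k)
W(Y) = (Y + √(164 + Y))/(52 + Y) (W(Y) = (Y + √(Y + 164))/(Y + 4*13) = (Y + √(164 + Y))/(Y + 52) = (Y + √(164 + Y))/(52 + Y))
W(-1*314)/T = ((-1*314 + √(164 - 1*314))/(52 - 1*314))/688372 = ((-314 + √(164 - 314))/(52 - 314))*(1/688372) = ((-314 + √(-150))/(-262))*(1/688372) = -(-314 + 5*I*√6)/262*(1/688372) = (157/131 - 5*I*√6/262)*(1/688372) = 157/90176732 - 5*I*√6/180353464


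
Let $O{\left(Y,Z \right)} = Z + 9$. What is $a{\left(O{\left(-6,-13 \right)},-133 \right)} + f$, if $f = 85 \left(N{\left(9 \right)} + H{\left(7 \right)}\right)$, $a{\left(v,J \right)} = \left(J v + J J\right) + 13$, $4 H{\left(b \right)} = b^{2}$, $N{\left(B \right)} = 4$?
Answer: $\frac{78461}{4} \approx 19615.0$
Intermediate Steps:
$H{\left(b \right)} = \frac{b^{2}}{4}$
$O{\left(Y,Z \right)} = 9 + Z$
$a{\left(v,J \right)} = 13 + J^{2} + J v$ ($a{\left(v,J \right)} = \left(J v + J^{2}\right) + 13 = \left(J^{2} + J v\right) + 13 = 13 + J^{2} + J v$)
$f = \frac{5525}{4}$ ($f = 85 \left(4 + \frac{7^{2}}{4}\right) = 85 \left(4 + \frac{1}{4} \cdot 49\right) = 85 \left(4 + \frac{49}{4}\right) = 85 \cdot \frac{65}{4} = \frac{5525}{4} \approx 1381.3$)
$a{\left(O{\left(-6,-13 \right)},-133 \right)} + f = \left(13 + \left(-133\right)^{2} - 133 \left(9 - 13\right)\right) + \frac{5525}{4} = \left(13 + 17689 - -532\right) + \frac{5525}{4} = \left(13 + 17689 + 532\right) + \frac{5525}{4} = 18234 + \frac{5525}{4} = \frac{78461}{4}$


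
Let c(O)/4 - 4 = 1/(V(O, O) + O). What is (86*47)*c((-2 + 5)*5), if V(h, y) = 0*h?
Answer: 986248/15 ≈ 65750.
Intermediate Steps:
V(h, y) = 0
c(O) = 16 + 4/O (c(O) = 16 + 4/(0 + O) = 16 + 4/O)
(86*47)*c((-2 + 5)*5) = (86*47)*(16 + 4/(((-2 + 5)*5))) = 4042*(16 + 4/((3*5))) = 4042*(16 + 4/15) = 4042*(244/15) = 986248/15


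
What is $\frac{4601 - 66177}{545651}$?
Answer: $- \frac{61576}{545651} \approx -0.11285$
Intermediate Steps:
$\frac{4601 - 66177}{545651} = \left(4601 - 66177\right) \frac{1}{545651} = \left(-61576\right) \frac{1}{545651} = - \frac{61576}{545651}$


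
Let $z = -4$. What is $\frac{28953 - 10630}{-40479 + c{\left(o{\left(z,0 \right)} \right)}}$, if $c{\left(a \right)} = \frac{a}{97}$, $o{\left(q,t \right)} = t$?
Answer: $- \frac{18323}{40479} \approx -0.45265$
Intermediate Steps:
$c{\left(a \right)} = \frac{a}{97}$ ($c{\left(a \right)} = a \frac{1}{97} = \frac{a}{97}$)
$\frac{28953 - 10630}{-40479 + c{\left(o{\left(z,0 \right)} \right)}} = \frac{28953 - 10630}{-40479 + \frac{1}{97} \cdot 0} = \frac{18323}{-40479 + 0} = \frac{18323}{-40479} = 18323 \left(- \frac{1}{40479}\right) = - \frac{18323}{40479}$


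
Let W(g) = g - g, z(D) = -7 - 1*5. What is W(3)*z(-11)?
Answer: 0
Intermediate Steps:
z(D) = -12 (z(D) = -7 - 5 = -12)
W(g) = 0
W(3)*z(-11) = 0*(-12) = 0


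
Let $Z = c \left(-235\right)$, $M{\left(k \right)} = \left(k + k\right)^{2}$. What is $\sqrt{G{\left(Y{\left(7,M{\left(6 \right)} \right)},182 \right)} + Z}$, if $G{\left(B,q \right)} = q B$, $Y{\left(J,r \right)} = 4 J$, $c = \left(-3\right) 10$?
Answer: $\sqrt{12146} \approx 110.21$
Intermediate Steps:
$c = -30$
$M{\left(k \right)} = 4 k^{2}$ ($M{\left(k \right)} = \left(2 k\right)^{2} = 4 k^{2}$)
$G{\left(B,q \right)} = B q$
$Z = 7050$ ($Z = \left(-30\right) \left(-235\right) = 7050$)
$\sqrt{G{\left(Y{\left(7,M{\left(6 \right)} \right)},182 \right)} + Z} = \sqrt{4 \cdot 7 \cdot 182 + 7050} = \sqrt{28 \cdot 182 + 7050} = \sqrt{5096 + 7050} = \sqrt{12146}$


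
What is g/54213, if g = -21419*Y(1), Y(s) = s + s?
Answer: -42838/54213 ≈ -0.79018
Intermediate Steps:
Y(s) = 2*s
g = -42838 ≈ -42838.
g/54213 = -42838/54213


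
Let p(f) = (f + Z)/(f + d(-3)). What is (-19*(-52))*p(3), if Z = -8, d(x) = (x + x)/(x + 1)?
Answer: -2470/3 ≈ -823.33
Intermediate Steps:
d(x) = 2*x/(1 + x) (d(x) = (2*x)/(1 + x) = 2*x/(1 + x))
p(f) = (-8 + f)/(3 + f) (p(f) = (f - 8)/(f + 2*(-3)/(1 - 3)) = (-8 + f)/(f + 2*(-3)/(-2)) = (-8 + f)/(f + 2*(-3)*(-1/2)) = (-8 + f)/(f + 3) = (-8 + f)/(3 + f))
(-19*(-52))*p(3) = (-19*(-52))*((-8 + 3)/(3 + 3)) = 988*(-5/6) = -2470/3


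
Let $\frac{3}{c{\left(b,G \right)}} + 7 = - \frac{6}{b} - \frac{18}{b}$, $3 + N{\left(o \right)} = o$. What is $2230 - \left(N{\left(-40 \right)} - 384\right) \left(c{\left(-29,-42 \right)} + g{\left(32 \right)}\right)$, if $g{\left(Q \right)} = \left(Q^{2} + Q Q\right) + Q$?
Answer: $\frac{159342661}{179} \approx 8.9018 \cdot 10^{5}$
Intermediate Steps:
$N{\left(o \right)} = -3 + o$
$c{\left(b,G \right)} = \frac{3}{-7 - \frac{24}{b}}$
$g{\left(Q \right)} = Q + 2 Q^{2}$ ($g{\left(Q \right)} = \left(Q^{2} + Q^{2}\right) + Q = 2 Q^{2} + Q = Q + 2 Q^{2}$)
$2230 - \left(N{\left(-40 \right)} - 384\right) \left(c{\left(-29,-42 \right)} + g{\left(32 \right)}\right) = 2230 - \left(\left(-3 - 40\right) - 384\right) \left(\left(-3\right) \left(-29\right) \frac{1}{24 + 7 \left(-29\right)} + 32 \left(1 + 2 \cdot 32\right)\right) = 2230 - \left(-43 - 384\right) \left(\left(-3\right) \left(-29\right) \frac{1}{24 - 203} + 32 \left(1 + 64\right)\right) = 2230 - - 427 \left(\left(-3\right) \left(-29\right) \frac{1}{-179} + 32 \cdot 65\right) = 2230 - - 427 \left(\left(-3\right) \left(-29\right) \left(- \frac{1}{179}\right) + 2080\right) = 2230 - - 427 \left(- \frac{87}{179} + 2080\right) = 2230 - \left(-427\right) \frac{372233}{179} = 2230 - - \frac{158943491}{179} = 2230 + \frac{158943491}{179} = \frac{159342661}{179}$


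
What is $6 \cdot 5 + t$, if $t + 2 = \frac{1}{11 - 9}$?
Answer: $\frac{57}{2} \approx 28.5$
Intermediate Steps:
$t = - \frac{3}{2}$ ($t = -2 + \frac{1}{11 - 9} = -2 + \frac{1}{2} = - \frac{3}{2} \approx -1.5$)
$6 \cdot 5 + t = 6 \cdot 5 - \frac{3}{2} = 30 - \frac{3}{2} = \frac{57}{2}$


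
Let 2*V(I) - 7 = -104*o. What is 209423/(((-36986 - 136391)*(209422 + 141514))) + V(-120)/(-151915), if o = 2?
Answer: 6083030707591/9243151332919880 ≈ 0.00065811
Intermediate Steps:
V(I) = -201/2 (V(I) = 7/2 + (-104*2)/2 = 7/2 + (½)*(-208) = 7/2 - 104 = -201/2)
209423/(((-36986 - 136391)*(209422 + 141514))) + V(-120)/(-151915) = 209423/(((-36986 - 136391)*(209422 + 141514))) - 201/2/(-151915) = 209423/((-173377*350936)) - 201/2*(-1/151915) = 209423/(-60844230872) + 201/303830 = 209423*(-1/60844230872) + 201/303830 = -209423/60844230872 + 201/303830 = 6083030707591/9243151332919880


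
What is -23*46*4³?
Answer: -67712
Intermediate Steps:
-23*46*4³ = -1058*64 = -67712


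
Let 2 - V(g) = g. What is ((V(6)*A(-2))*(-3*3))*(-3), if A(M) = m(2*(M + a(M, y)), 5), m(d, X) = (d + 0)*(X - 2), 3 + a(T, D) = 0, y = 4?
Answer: 3240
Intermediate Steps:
V(g) = 2 - g
a(T, D) = -3 (a(T, D) = -3 + 0 = -3)
m(d, X) = d*(-2 + X)
A(M) = -18 + 6*M (A(M) = (2*(M - 3))*(-2 + 5) = (2*(-3 + M))*3 = (-6 + 2*M)*3 = -18 + 6*M)
((V(6)*A(-2))*(-3*3))*(-3) = (((2 - 1*6)*(-18 + 6*(-2)))*(-3*3))*(-3) = (((2 - 6)*(-18 - 12))*(-9))*(-3) = (-4*(-30)*(-9))*(-3) = (120*(-9))*(-3) = -1080*(-3) = 3240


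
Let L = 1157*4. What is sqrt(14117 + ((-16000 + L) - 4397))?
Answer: 2*I*sqrt(413) ≈ 40.645*I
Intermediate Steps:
L = 4628
sqrt(14117 + ((-16000 + L) - 4397)) = sqrt(14117 + ((-16000 + 4628) - 4397)) = sqrt(14117 + (-11372 - 4397)) = sqrt(14117 - 15769) = sqrt(-1652) = 2*I*sqrt(413)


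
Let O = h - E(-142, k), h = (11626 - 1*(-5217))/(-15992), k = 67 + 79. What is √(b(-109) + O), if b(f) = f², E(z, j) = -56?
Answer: √763136884678/7996 ≈ 109.25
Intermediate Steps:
k = 146
h = -16843/15992 (h = (11626 + 5217)*(-1/15992) = 16843*(-1/15992) = -16843/15992 ≈ -1.0532)
O = 878709/15992 (O = -16843/15992 - 1*(-56) = -16843/15992 + 56 = 878709/15992 ≈ 54.947)
√(b(-109) + O) = √((-109)² + 878709/15992) = √(11881 + 878709/15992) = √(190879661/15992) = √763136884678/7996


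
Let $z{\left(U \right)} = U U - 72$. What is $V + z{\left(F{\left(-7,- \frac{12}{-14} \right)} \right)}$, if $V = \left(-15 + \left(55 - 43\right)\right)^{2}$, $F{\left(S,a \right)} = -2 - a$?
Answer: $- \frac{2687}{49} \approx -54.837$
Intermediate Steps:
$V = 9$ ($V = \left(-15 + \left(55 - 43\right)\right)^{2} = \left(-15 + 12\right)^{2} = \left(-3\right)^{2} = 9$)
$z{\left(U \right)} = -72 + U^{2}$ ($z{\left(U \right)} = U^{2} - 72 = -72 + U^{2}$)
$V + z{\left(F{\left(-7,- \frac{12}{-14} \right)} \right)} = 9 - \left(72 - \left(-2 - - \frac{12}{-14}\right)^{2}\right) = 9 - \left(72 - \left(-2 - \left(-12\right) \left(- \frac{1}{14}\right)\right)^{2}\right) = 9 - \left(72 - \left(-2 - \frac{6}{7}\right)^{2}\right) = 9 - \left(72 - \left(- \frac{20}{7}\right)^{2}\right) = 9 + \left(-72 + \frac{400}{49}\right) = 9 - \frac{3128}{49} = - \frac{2687}{49}$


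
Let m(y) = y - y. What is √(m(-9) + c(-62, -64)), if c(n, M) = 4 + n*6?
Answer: 4*I*√23 ≈ 19.183*I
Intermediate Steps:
c(n, M) = 4 + 6*n
m(y) = 0
√(m(-9) + c(-62, -64)) = √(0 + (4 + 6*(-62))) = √(0 + (4 - 372)) = √(0 - 368) = √(-368) = 4*I*√23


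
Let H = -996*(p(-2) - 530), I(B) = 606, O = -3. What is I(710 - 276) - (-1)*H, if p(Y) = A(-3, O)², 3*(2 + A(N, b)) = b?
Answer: 519522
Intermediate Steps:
A(N, b) = -2 + b/3
p(Y) = 9 (p(Y) = (-2 + (⅓)*(-3))² = (-2 - 1)² = (-3)² = 9)
H = 518916 (H = -996*(9 - 530) = -996*(-521) = 518916)
I(710 - 276) - (-1)*H = 606 - (-1)*518916 = 606 - 1*(-518916) = 606 + 518916 = 519522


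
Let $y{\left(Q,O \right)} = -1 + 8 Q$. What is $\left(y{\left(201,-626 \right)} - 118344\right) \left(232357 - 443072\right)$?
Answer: $24598236955$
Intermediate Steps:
$\left(y{\left(201,-626 \right)} - 118344\right) \left(232357 - 443072\right) = \left(\left(-1 + 8 \cdot 201\right) - 118344\right) \left(232357 - 443072\right) = \left(\left(-1 + 1608\right) - 118344\right) \left(-210715\right) = \left(1607 - 118344\right) \left(-210715\right) = \left(-116737\right) \left(-210715\right) = 24598236955$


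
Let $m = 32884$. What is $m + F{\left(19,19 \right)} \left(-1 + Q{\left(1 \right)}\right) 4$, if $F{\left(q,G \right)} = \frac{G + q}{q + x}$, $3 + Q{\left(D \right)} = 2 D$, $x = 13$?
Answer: $\frac{65749}{2} \approx 32875.0$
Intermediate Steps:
$Q{\left(D \right)} = -3 + 2 D$
$F{\left(q,G \right)} = \frac{G + q}{13 + q}$ ($F{\left(q,G \right)} = \frac{G + q}{q + 13} = \frac{G + q}{13 + q}$)
$m + F{\left(19,19 \right)} \left(-1 + Q{\left(1 \right)}\right) 4 = 32884 + \frac{19 + 19}{13 + 19} \left(-1 + \left(-3 + 2 \cdot 1\right)\right) 4 = 32884 + \frac{1}{32} \cdot 38 \left(-1 + \left(-3 + 2\right)\right) 4 = 32884 + \frac{1}{32} \cdot 38 \left(-1 - 1\right) 4 = 32884 + \frac{19 \left(\left(-2\right) 4\right)}{16} = 32884 + \frac{19}{16} \left(-8\right) = 32884 - \frac{19}{2} = \frac{65749}{2}$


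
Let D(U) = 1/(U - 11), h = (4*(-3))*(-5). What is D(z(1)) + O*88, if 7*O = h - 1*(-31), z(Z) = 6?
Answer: 5719/5 ≈ 1143.8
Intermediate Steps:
h = 60 (h = -12*(-5) = 60)
D(U) = 1/(-11 + U)
O = 13 (O = (60 - 1*(-31))/7 = (60 + 31)/7 = (⅐)*91 = 13)
D(z(1)) + O*88 = 1/(-11 + 6) + 13*88 = 1/(-5) + 1144 = -⅕ + 1144 = 5719/5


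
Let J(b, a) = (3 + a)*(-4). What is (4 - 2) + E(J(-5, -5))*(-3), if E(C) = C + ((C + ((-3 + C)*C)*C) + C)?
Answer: -1030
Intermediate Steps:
J(b, a) = -12 - 4*a
E(C) = 3*C + C²*(-3 + C) (E(C) = C + ((C + (C*(-3 + C))*C) + C) = C + ((C + C²*(-3 + C)) + C) = C + (2*C + C²*(-3 + C)) = 3*C + C²*(-3 + C))
(4 - 2) + E(J(-5, -5))*(-3) = (4 - 2) + ((-12 - 4*(-5))*(3 + (-12 - 4*(-5))² - 3*(-12 - 4*(-5))))*(-3) = 2 + ((-12 + 20)*(3 + (-12 + 20)² - 3*(-12 + 20)))*(-3) = 2 + (8*(3 + 8² - 3*8))*(-3) = 2 + (8*(3 + 64 - 24))*(-3) = 2 + (8*43)*(-3) = 2 + 344*(-3) = 2 - 1032 = -1030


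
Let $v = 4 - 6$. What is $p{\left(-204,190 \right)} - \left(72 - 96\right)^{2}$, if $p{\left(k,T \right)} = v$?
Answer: $-578$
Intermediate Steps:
$v = -2$ ($v = 4 - 6 = -2$)
$p{\left(k,T \right)} = -2$
$p{\left(-204,190 \right)} - \left(72 - 96\right)^{2} = -2 - \left(72 - 96\right)^{2} = -2 - \left(-24\right)^{2} = -2 - 576 = -578$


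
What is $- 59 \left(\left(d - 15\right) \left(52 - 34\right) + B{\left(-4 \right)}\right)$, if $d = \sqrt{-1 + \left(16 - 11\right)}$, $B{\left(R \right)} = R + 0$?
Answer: $14042$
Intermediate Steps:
$B{\left(R \right)} = R$
$d = 2$ ($d = \sqrt{-1 + \left(16 - 11\right)} = \sqrt{-1 + 5} = \sqrt{4} = 2$)
$- 59 \left(\left(d - 15\right) \left(52 - 34\right) + B{\left(-4 \right)}\right) = - 59 \left(\left(2 - 15\right) \left(52 - 34\right) - 4\right) = - 59 \left(\left(-13\right) 18 - 4\right) = - 59 \left(-234 - 4\right) = \left(-59\right) \left(-238\right) = 14042$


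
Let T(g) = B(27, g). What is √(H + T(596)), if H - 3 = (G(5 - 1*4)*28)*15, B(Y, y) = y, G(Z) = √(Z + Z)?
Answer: √(599 + 420*√2) ≈ 34.539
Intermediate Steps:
G(Z) = √2*√Z (G(Z) = √(2*Z) = √2*√Z)
T(g) = g
H = 3 + 420*√2 (H = 3 + ((√2*√(5 - 1*4))*28)*15 = 3 + ((√2*√(5 - 4))*28)*15 = 3 + ((√2*√1)*28)*15 = 3 + ((√2*1)*28)*15 = 3 + (√2*28)*15 = 3 + (28*√2)*15 = 3 + 420*√2 ≈ 596.97)
√(H + T(596)) = √((3 + 420*√2) + 596) = √(599 + 420*√2)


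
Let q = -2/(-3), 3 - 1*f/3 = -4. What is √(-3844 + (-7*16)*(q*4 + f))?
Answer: 2*I*√14613/3 ≈ 80.589*I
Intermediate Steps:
f = 21 (f = 9 - 3*(-4) = 9 + 12 = 21)
q = ⅔ (q = -2*(-⅓) = ⅔ ≈ 0.66667)
√(-3844 + (-7*16)*(q*4 + f)) = √(-3844 + (-7*16)*((⅔)*4 + 21)) = √(-3844 - 112*(8/3 + 21)) = √(-3844 - 112*71/3) = √(-3844 - 7952/3) = √(-19484/3) = 2*I*√14613/3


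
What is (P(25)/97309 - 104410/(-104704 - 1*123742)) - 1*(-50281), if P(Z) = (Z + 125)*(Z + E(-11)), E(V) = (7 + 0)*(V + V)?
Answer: 12997033937934/258486649 ≈ 50281.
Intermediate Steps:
E(V) = 14*V (E(V) = 7*(2*V) = 14*V)
P(Z) = (-154 + Z)*(125 + Z) (P(Z) = (Z + 125)*(Z + 14*(-11)) = (125 + Z)*(Z - 154) = (125 + Z)*(-154 + Z) = (-154 + Z)*(125 + Z))
(P(25)/97309 - 104410/(-104704 - 1*123742)) - 1*(-50281) = ((-19250 + 25² - 29*25)/97309 - 104410/(-104704 - 1*123742)) - 1*(-50281) = ((-19250 + 625 - 725)*(1/97309) - 104410/(-104704 - 123742)) + 50281 = (-19350*1/97309 - 104410/(-228446)) + 50281 = (-450/2263 - 104410*(-1/228446)) + 50281 = (-450/2263 + 52205/114223) + 50281 = 66739565/258486649 + 50281 = 12997033937934/258486649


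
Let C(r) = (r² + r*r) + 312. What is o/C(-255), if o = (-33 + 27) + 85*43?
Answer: 3649/130362 ≈ 0.027991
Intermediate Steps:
o = 3649 (o = -6 + 3655 = 3649)
C(r) = 312 + 2*r² (C(r) = (r² + r²) + 312 = 2*r² + 312 = 312 + 2*r²)
o/C(-255) = 3649/(312 + 2*(-255)²) = 3649/(312 + 2*65025) = 3649/(312 + 130050) = 3649/130362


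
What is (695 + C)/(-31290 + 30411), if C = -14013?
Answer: 13318/879 ≈ 15.151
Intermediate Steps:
(695 + C)/(-31290 + 30411) = (695 - 14013)/(-31290 + 30411) = -13318/(-879) = -13318*(-1/879) = 13318/879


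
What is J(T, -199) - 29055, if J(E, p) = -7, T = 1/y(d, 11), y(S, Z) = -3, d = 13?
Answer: -29062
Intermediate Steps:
T = -⅓ (T = 1/(-3) = -⅓ ≈ -0.33333)
J(T, -199) - 29055 = -7 - 29055 = -29062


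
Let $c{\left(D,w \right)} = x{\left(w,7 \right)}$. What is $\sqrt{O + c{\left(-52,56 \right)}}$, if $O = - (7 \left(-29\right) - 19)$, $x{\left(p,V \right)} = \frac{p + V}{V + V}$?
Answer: $\frac{\sqrt{906}}{2} \approx 15.05$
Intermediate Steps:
$x{\left(p,V \right)} = \frac{V + p}{2 V}$
$c{\left(D,w \right)} = \frac{1}{2} + \frac{w}{14}$ ($c{\left(D,w \right)} = \frac{7 + w}{2 \cdot 7} = \frac{1}{2} \cdot \frac{1}{7} \left(7 + w\right) = \frac{1}{2} + \frac{w}{14}$)
$O = 222$ ($O = - (-203 - 19) = \left(-1\right) \left(-222\right) = 222$)
$\sqrt{O + c{\left(-52,56 \right)}} = \sqrt{222 + \left(\frac{1}{2} + \frac{1}{14} \cdot 56\right)} = \sqrt{222 + \left(\frac{1}{2} + 4\right)} = \sqrt{222 + \frac{9}{2}} = \sqrt{\frac{453}{2}} = \frac{\sqrt{906}}{2}$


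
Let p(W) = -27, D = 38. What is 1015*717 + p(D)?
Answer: 727728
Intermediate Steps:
1015*717 + p(D) = 1015*717 - 27 = 727755 - 27 = 727728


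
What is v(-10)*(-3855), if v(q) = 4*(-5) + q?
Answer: 115650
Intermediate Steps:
v(q) = -20 + q
v(-10)*(-3855) = (-20 - 10)*(-3855) = -30*(-3855) = 115650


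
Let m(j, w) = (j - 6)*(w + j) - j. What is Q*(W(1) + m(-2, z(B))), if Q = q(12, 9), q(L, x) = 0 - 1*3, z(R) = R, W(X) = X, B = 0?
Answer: -57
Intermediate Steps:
q(L, x) = -3 (q(L, x) = 0 - 3 = -3)
Q = -3
m(j, w) = -j + (-6 + j)*(j + w) (m(j, w) = (-6 + j)*(j + w) - j = -j + (-6 + j)*(j + w))
Q*(W(1) + m(-2, z(B))) = -3*(1 + ((-2)² - 7*(-2) - 6*0 - 2*0)) = -3*(1 + (4 + 14 + 0 + 0)) = -3*(1 + 18) = -3*19 = -57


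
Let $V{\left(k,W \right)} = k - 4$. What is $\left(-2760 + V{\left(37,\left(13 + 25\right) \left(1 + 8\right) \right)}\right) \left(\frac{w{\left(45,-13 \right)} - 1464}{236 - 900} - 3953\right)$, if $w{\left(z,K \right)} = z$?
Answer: $\frac{7153938171}{664} \approx 1.0774 \cdot 10^{7}$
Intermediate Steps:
$V{\left(k,W \right)} = -4 + k$
$\left(-2760 + V{\left(37,\left(13 + 25\right) \left(1 + 8\right) \right)}\right) \left(\frac{w{\left(45,-13 \right)} - 1464}{236 - 900} - 3953\right) = \left(-2760 + \left(-4 + 37\right)\right) \left(\frac{45 - 1464}{236 - 900} - 3953\right) = \left(-2760 + 33\right) \left(- \frac{1419}{236 - 900} - 3953\right) = - 2727 \left(- \frac{1419}{-664} - 3953\right) = - 2727 \left(\left(-1419\right) \left(- \frac{1}{664}\right) - 3953\right) = - 2727 \left(\frac{1419}{664} - 3953\right) = \left(-2727\right) \left(- \frac{2623373}{664}\right) = \frac{7153938171}{664}$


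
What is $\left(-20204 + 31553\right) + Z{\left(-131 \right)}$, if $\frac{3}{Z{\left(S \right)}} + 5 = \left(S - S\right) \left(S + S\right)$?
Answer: $\frac{56742}{5} \approx 11348.0$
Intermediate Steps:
$Z{\left(S \right)} = - \frac{3}{5}$ ($Z{\left(S \right)} = \frac{3}{-5 + \left(S - S\right) \left(S + S\right)} = \frac{3}{-5 + 0 \cdot 2 S} = \frac{3}{-5 + 0} = \frac{3}{-5} = 3 \left(- \frac{1}{5}\right) = - \frac{3}{5}$)
$\left(-20204 + 31553\right) + Z{\left(-131 \right)} = \left(-20204 + 31553\right) - \frac{3}{5} = 11349 - \frac{3}{5} = \frac{56742}{5}$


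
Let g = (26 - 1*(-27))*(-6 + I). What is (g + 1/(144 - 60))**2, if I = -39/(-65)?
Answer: 14447799601/176400 ≈ 81904.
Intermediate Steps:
I = 3/5 (I = -39*(-1/65) = 3/5 ≈ 0.60000)
g = -1431/5 (g = (26 - 1*(-27))*(-6 + 3/5) = (26 + 27)*(-27/5) = 53*(-27/5) = -1431/5 ≈ -286.20)
(g + 1/(144 - 60))**2 = (-1431/5 + 1/(144 - 60))**2 = (-1431/5 + 1/84)**2 = (-120199/420)**2 = 14447799601/176400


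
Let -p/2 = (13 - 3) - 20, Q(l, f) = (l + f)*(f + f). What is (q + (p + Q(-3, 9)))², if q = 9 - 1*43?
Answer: 8836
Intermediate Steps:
Q(l, f) = 2*f*(f + l) (Q(l, f) = (f + l)*(2*f) = 2*f*(f + l))
q = -34 (q = 9 - 43 = -34)
p = 20 (p = -2*((13 - 3) - 20) = -2*(10 - 20) = -2*(-10) = 20)
(q + (p + Q(-3, 9)))² = (-34 + (20 + 2*9*(9 - 3)))² = (-34 + (20 + 2*9*6))² = (-34 + (20 + 108))² = (-34 + 128)² = 94² = 8836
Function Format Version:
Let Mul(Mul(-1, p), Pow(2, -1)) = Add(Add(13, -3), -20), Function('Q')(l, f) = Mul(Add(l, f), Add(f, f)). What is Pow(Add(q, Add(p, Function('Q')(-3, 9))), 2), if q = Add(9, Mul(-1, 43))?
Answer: 8836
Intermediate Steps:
Function('Q')(l, f) = Mul(2, f, Add(f, l)) (Function('Q')(l, f) = Mul(Add(f, l), Mul(2, f)) = Mul(2, f, Add(f, l)))
q = -34 (q = Add(9, -43) = -34)
p = 20 (p = Mul(-2, Add(Add(13, -3), -20)) = Mul(-2, Add(10, -20)) = Mul(-2, -10) = 20)
Pow(Add(q, Add(p, Function('Q')(-3, 9))), 2) = Pow(Add(-34, Add(20, Mul(2, 9, Add(9, -3)))), 2) = Pow(Add(-34, Add(20, Mul(2, 9, 6))), 2) = Pow(Add(-34, Add(20, 108)), 2) = Pow(Add(-34, 128), 2) = Pow(94, 2) = 8836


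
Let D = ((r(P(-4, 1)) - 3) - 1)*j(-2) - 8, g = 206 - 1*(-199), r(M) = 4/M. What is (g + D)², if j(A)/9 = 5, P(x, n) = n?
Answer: 157609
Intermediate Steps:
g = 405 (g = 206 + 199 = 405)
j(A) = 45 (j(A) = 9*5 = 45)
D = -8 (D = ((4/1 - 3) - 1)*45 - 8 = ((4*1 - 3) - 1)*45 - 8 = ((4 - 3) - 1)*45 - 8 = (1 - 1)*45 - 8 = 0*45 - 8 = 0 - 8 = -8)
(g + D)² = (405 - 8)² = 397² = 157609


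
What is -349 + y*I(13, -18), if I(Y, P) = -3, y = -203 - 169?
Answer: 767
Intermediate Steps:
y = -372
-349 + y*I(13, -18) = -349 - 372*(-3) = -349 + 1116 = 767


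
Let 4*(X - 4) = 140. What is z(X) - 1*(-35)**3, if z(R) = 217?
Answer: 43092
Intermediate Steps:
X = 39 (X = 4 + (1/4)*140 = 4 + 35 = 39)
z(X) - 1*(-35)**3 = 217 - 1*(-35)**3 = 217 - 1*(-42875) = 217 + 42875 = 43092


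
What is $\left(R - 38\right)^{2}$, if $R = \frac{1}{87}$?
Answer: $\frac{10923025}{7569} \approx 1443.1$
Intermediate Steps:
$R = \frac{1}{87} \approx 0.011494$
$\left(R - 38\right)^{2} = \left(\frac{1}{87} - 38\right)^{2} = \left(- \frac{3305}{87}\right)^{2} = \frac{10923025}{7569}$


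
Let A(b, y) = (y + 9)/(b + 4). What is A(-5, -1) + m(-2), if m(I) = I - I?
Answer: -8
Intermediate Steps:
A(b, y) = (9 + y)/(4 + b)
m(I) = 0
A(-5, -1) + m(-2) = (9 - 1)/(4 - 5) + 0 = 8/(-1) + 0 = -1*8 + 0 = -8 + 0 = -8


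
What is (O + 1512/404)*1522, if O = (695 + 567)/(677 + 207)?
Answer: 175644127/22321 ≈ 7869.0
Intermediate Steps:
O = 631/442 (O = 1262/884 = 1262*(1/884) = 631/442 ≈ 1.4276)
(O + 1512/404)*1522 = (631/442 + 1512/404)*1522 = (631/442 + 1512*(1/404))*1522 = (631/442 + 378/101)*1522 = (230807/44642)*1522 = 175644127/22321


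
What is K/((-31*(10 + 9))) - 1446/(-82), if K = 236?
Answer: 416171/24149 ≈ 17.233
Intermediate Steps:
K/((-31*(10 + 9))) - 1446/(-82) = 236/((-31*(10 + 9))) - 1446/(-82) = 236/((-31*19)) - 1446*(-1/82) = 236/(-589) + 723/41 = 236*(-1/589) + 723/41 = -236/589 + 723/41 = 416171/24149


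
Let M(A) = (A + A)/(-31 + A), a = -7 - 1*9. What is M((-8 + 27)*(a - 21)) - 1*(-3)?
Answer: 1804/367 ≈ 4.9155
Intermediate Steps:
a = -16 (a = -7 - 9 = -16)
M(A) = 2*A/(-31 + A) (M(A) = (2*A)/(-31 + A) = 2*A/(-31 + A))
M((-8 + 27)*(a - 21)) - 1*(-3) = 2*((-8 + 27)*(-16 - 21))/(-31 + (-8 + 27)*(-16 - 21)) - 1*(-3) = 2*(19*(-37))/(-31 + 19*(-37)) + 3 = 2*(-703)/(-31 - 703) + 3 = 2*(-703)/(-734) + 3 = 2*(-703)*(-1/734) + 3 = 703/367 + 3 = 1804/367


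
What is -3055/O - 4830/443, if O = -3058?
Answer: -13416775/1354694 ≈ -9.9039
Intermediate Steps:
-3055/O - 4830/443 = -3055/(-3058) - 4830/443 = -3055*(-1/3058) - 4830*1/443 = 3055/3058 - 4830/443 = -13416775/1354694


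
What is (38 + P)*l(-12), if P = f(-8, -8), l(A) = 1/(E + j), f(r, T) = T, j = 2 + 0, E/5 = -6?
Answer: -15/14 ≈ -1.0714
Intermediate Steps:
E = -30 (E = 5*(-6) = -30)
j = 2
l(A) = -1/28 (l(A) = 1/(-30 + 2) = 1/(-28) = -1/28)
P = -8
(38 + P)*l(-12) = (38 - 8)*(-1/28) = 30*(-1/28) = -15/14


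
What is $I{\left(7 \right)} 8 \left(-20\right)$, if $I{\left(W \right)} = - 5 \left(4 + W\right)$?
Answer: $8800$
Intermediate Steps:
$I{\left(W \right)} = -20 - 5 W$
$I{\left(7 \right)} 8 \left(-20\right) = \left(-20 - 35\right) 8 \left(-20\right) = \left(-55\right) 8 \left(-20\right) = \left(-440\right) \left(-20\right) = 8800$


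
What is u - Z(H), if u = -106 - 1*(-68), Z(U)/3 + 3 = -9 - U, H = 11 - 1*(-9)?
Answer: 58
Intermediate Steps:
H = 20 (H = 11 + 9 = 20)
Z(U) = -36 - 3*U (Z(U) = -9 + 3*(-9 - U) = -9 + (-27 - 3*U) = -36 - 3*U)
u = -38 (u = -106 + 68 = -38)
u - Z(H) = -38 - (-36 - 3*20) = -38 - (-36 - 60) = -38 - 1*(-96) = -38 + 96 = 58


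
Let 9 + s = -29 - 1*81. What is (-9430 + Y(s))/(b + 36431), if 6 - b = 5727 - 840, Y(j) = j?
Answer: -9549/31550 ≈ -0.30266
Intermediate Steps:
s = -119 (s = -9 + (-29 - 1*81) = -9 + (-29 - 81) = -9 - 110 = -119)
b = -4881 (b = 6 - (5727 - 840) = 6 - 1*4887 = 6 - 4887 = -4881)
(-9430 + Y(s))/(b + 36431) = (-9430 - 119)/(-4881 + 36431) = -9549/31550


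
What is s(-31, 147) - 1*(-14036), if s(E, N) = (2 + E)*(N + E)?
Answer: 10672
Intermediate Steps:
s(E, N) = (2 + E)*(E + N)
s(-31, 147) - 1*(-14036) = ((-31)² + 2*(-31) + 2*147 - 31*147) - 1*(-14036) = (961 - 62 + 294 - 4557) + 14036 = -3364 + 14036 = 10672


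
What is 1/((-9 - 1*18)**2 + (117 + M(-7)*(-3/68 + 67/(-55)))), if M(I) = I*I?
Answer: 3740/2932711 ≈ 0.0012753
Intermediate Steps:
M(I) = I**2
1/((-9 - 1*18)**2 + (117 + M(-7)*(-3/68 + 67/(-55)))) = 1/((-9 - 1*18)**2 + (117 + (-7)**2*(-3/68 + 67/(-55)))) = 1/((-9 - 18)**2 + (117 + 49*(-3*1/68 + 67*(-1/55)))) = 1/((-27)**2 + (117 + 49*(-3/68 - 67/55))) = 1/(729 + (117 + 49*(-4721/3740))) = 1/(729 + (117 - 231329/3740)) = 1/(729 + 206251/3740) = 1/(2932711/3740) = 3740/2932711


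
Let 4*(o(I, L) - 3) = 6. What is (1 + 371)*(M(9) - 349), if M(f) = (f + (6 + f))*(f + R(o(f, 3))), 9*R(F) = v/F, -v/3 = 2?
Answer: -152396/3 ≈ -50799.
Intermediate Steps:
v = -6 (v = -3*2 = -6)
o(I, L) = 9/2 (o(I, L) = 3 + (¼)*6 = 3 + 3/2 = 9/2)
R(F) = -2/(3*F) (R(F) = (-6/F)/9 = -2/(3*F))
M(f) = (6 + 2*f)*(-4/27 + f) (M(f) = (f + (6 + f))*(f - 2/(3*9/2)) = (6 + 2*f)*(f - ⅔*2/9) = (6 + 2*f)*(f - 4/27) = (6 + 2*f)*(-4/27 + f))
(1 + 371)*(M(9) - 349) = (1 + 371)*((-8/9 + 2*9² + (154/27)*9) - 349) = 372*((-8/9 + 2*81 + 154/3) - 349) = 372*((-8/9 + 162 + 154/3) - 349) = 372*(1912/9 - 349) = 372*(-1229/9) = -152396/3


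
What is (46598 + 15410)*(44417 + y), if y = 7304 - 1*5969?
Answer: 2836990016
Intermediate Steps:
y = 1335 (y = 7304 - 5969 = 1335)
(46598 + 15410)*(44417 + y) = (46598 + 15410)*(44417 + 1335) = 62008*45752 = 2836990016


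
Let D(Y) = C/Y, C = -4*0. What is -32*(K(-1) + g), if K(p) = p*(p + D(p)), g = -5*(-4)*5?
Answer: -3232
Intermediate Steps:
C = 0
g = 100 (g = 20*5 = 100)
D(Y) = 0 (D(Y) = 0/Y = 0)
K(p) = p² (K(p) = p*(p + 0) = p*p = p²)
-32*(K(-1) + g) = -32*((-1)² + 100) = -32*(1 + 100) = -32*101 = -3232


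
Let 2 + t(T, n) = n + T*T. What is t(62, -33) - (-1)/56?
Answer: 213305/56 ≈ 3809.0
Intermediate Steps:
t(T, n) = -2 + n + T² (t(T, n) = -2 + (n + T*T) = -2 + (n + T²) = -2 + n + T²)
t(62, -33) - (-1)/56 = (-2 - 33 + 62²) - (-1)/56 = (-2 - 33 + 3844) - (-1)/56 = 3809 - 1*(-1/56) = 3809 + 1/56 = 213305/56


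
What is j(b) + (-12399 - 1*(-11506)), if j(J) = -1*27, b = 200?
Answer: -920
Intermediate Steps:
j(J) = -27
j(b) + (-12399 - 1*(-11506)) = -27 + (-12399 - 1*(-11506)) = -27 + (-12399 + 11506) = -27 - 893 = -920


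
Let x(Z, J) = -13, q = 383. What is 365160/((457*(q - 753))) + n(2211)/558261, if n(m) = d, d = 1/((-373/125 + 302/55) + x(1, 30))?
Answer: -26738311002473/12381368852052 ≈ -2.1596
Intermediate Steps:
d = -1375/14428 (d = 1/((-373/125 + 302/55) - 13) = 1/(3447/1375 - 13) = 1/(-14428/1375) = -1375/14428 ≈ -0.095301)
n(m) = -1375/14428
365160/((457*(q - 753))) + n(2211)/558261 = 365160/((457*(383 - 753))) - 1375/14428/558261 = 365160/((457*(-370))) - 1375/14428*1/558261 = 365160/(-169090) - 125/732235428 = 365160*(-1/169090) - 125/732235428 = -36516/16909 - 125/732235428 = -26738311002473/12381368852052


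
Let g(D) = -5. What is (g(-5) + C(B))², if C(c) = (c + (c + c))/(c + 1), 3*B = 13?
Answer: 1681/256 ≈ 6.5664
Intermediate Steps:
B = 13/3 (B = (⅓)*13 = 13/3 ≈ 4.3333)
C(c) = 3*c/(1 + c) (C(c) = (c + 2*c)/(1 + c) = (3*c)/(1 + c) = 3*c/(1 + c))
(g(-5) + C(B))² = (-5 + 3*(13/3)/(1 + 13/3))² = (-5 + 3*(13/3)/(16/3))² = (-5 + 3*(13/3)*(3/16))² = (-5 + 39/16)² = (-41/16)² = 1681/256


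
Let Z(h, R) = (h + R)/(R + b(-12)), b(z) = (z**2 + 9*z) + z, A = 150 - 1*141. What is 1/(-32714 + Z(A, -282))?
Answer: -86/2813313 ≈ -3.0569e-5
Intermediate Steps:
A = 9 (A = 150 - 141 = 9)
b(z) = z**2 + 10*z
Z(h, R) = (R + h)/(24 + R) (Z(h, R) = (h + R)/(R - 12*(10 - 12)) = (R + h)/(R - 12*(-2)) = (R + h)/(R + 24) = (R + h)/(24 + R))
1/(-32714 + Z(A, -282)) = 1/(-32714 + (-282 + 9)/(24 - 282)) = 1/(-32714 - 273/(-258)) = 1/(-32714 - 1/258*(-273)) = 1/(-32714 + 91/86) = 1/(-2813313/86) = -86/2813313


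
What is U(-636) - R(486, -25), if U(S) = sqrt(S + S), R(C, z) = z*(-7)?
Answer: -175 + 2*I*sqrt(318) ≈ -175.0 + 35.665*I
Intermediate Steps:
R(C, z) = -7*z
U(S) = sqrt(2)*sqrt(S) (U(S) = sqrt(2*S) = sqrt(2)*sqrt(S))
U(-636) - R(486, -25) = sqrt(2)*sqrt(-636) - (-7)*(-25) = sqrt(2)*(2*I*sqrt(159)) - 1*175 = 2*I*sqrt(318) - 175 = -175 + 2*I*sqrt(318)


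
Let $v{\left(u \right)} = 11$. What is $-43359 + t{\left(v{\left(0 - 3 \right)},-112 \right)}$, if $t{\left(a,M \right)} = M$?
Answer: $-43471$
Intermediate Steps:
$-43359 + t{\left(v{\left(0 - 3 \right)},-112 \right)} = -43359 - 112 = -43471$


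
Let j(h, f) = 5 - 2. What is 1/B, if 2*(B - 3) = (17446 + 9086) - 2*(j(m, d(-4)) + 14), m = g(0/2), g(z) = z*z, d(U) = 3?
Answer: 1/13252 ≈ 7.5460e-5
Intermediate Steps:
g(z) = z**2
m = 0 (m = (0/2)**2 = (0*(1/2))**2 = 0**2 = 0)
j(h, f) = 3
B = 13252 (B = 3 + ((17446 + 9086) - 2*(3 + 14))/2 = 3 + (26532 - 2*17)/2 = 3 + (26532 - 34)/2 = 3 + (1/2)*26498 = 3 + 13249 = 13252)
1/B = 1/13252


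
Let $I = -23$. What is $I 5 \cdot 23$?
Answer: $-2645$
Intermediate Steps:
$I 5 \cdot 23 = \left(-23\right) 5 \cdot 23 = \left(-115\right) 23 = -2645$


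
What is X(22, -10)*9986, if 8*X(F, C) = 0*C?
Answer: 0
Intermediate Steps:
X(F, C) = 0 (X(F, C) = (0*C)/8 = (⅛)*0 = 0)
X(22, -10)*9986 = 0*9986 = 0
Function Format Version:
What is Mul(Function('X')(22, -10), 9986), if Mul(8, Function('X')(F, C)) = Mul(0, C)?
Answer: 0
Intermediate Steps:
Function('X')(F, C) = 0 (Function('X')(F, C) = Mul(Rational(1, 8), Mul(0, C)) = Mul(Rational(1, 8), 0) = 0)
Mul(Function('X')(22, -10), 9986) = Mul(0, 9986) = 0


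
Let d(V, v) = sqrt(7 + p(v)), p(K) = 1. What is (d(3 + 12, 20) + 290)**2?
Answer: 84108 + 1160*sqrt(2) ≈ 85749.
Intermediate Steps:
d(V, v) = 2*sqrt(2) (d(V, v) = sqrt(7 + 1) = sqrt(8) = 2*sqrt(2))
(d(3 + 12, 20) + 290)**2 = (2*sqrt(2) + 290)**2 = (290 + 2*sqrt(2))**2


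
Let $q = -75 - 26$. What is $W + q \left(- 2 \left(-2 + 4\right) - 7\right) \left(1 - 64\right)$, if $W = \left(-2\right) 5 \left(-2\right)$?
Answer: $-69973$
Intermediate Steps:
$q = -101$ ($q = -75 - 26 = -101$)
$W = 20$ ($W = \left(-10\right) \left(-2\right) = 20$)
$W + q \left(- 2 \left(-2 + 4\right) - 7\right) \left(1 - 64\right) = 20 - 101 \left(- 2 \left(-2 + 4\right) - 7\right) \left(1 - 64\right) = 20 - 101 \left(\left(-2\right) 2 - 7\right) \left(-63\right) = 20 - 101 \left(-4 - 7\right) \left(-63\right) = 20 - 101 \left(\left(-11\right) \left(-63\right)\right) = 20 - 69993 = -69973$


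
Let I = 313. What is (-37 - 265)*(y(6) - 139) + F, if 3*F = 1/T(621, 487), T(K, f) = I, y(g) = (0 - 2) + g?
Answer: 38283031/939 ≈ 40770.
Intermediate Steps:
y(g) = -2 + g
T(K, f) = 313
F = 1/939 (F = (⅓)/313 = (⅓)*(1/313) = 1/939 ≈ 0.0010650)
(-37 - 265)*(y(6) - 139) + F = (-37 - 265)*((-2 + 6) - 139) + 1/939 = -302*(4 - 139) + 1/939 = -302*(-135) + 1/939 = 40770 + 1/939 = 38283031/939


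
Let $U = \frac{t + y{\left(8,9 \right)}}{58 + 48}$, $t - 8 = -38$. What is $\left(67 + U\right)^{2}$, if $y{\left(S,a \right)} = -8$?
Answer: $\frac{12475024}{2809} \approx 4441.1$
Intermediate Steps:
$t = -30$ ($t = 8 - 38 = -30$)
$U = - \frac{19}{53}$ ($U = \frac{-30 - 8}{58 + 48} = - \frac{38}{106} = \left(-38\right) \frac{1}{106} = - \frac{19}{53} \approx -0.35849$)
$\left(67 + U\right)^{2} = \left(67 - \frac{19}{53}\right)^{2} = \left(\frac{3532}{53}\right)^{2} = \frac{12475024}{2809}$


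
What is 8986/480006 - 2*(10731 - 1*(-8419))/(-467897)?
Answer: 11294376121/112296683691 ≈ 0.10058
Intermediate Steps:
8986/480006 - 2*(10731 - 1*(-8419))/(-467897) = 8986*(1/480006) - 2*(10731 + 8419)*(-1/467897) = 4493/240003 - 2*19150*(-1/467897) = 4493/240003 - 38300*(-1/467897) = 4493/240003 + 38300/467897 = 11294376121/112296683691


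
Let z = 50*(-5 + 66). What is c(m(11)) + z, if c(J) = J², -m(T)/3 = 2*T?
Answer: 7406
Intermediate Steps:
z = 3050 (z = 50*61 = 3050)
m(T) = -6*T
c(m(11)) + z = (-6*11)² + 3050 = (-66)² + 3050 = 4356 + 3050 = 7406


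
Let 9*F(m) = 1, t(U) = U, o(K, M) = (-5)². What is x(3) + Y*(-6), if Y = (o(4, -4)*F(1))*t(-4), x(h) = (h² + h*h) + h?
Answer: 263/3 ≈ 87.667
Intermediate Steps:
o(K, M) = 25
x(h) = h + 2*h² (x(h) = (h² + h²) + h = 2*h² + h = h + 2*h²)
F(m) = ⅑ (F(m) = (⅑)*1 = ⅑)
Y = -100/9 (Y = (25*(⅑))*(-4) = (25/9)*(-4) = -100/9 ≈ -11.111)
x(3) + Y*(-6) = 3*(1 + 2*3) - 100/9*(-6) = 3*(1 + 6) + 200/3 = 3*7 + 200/3 = 21 + 200/3 = 263/3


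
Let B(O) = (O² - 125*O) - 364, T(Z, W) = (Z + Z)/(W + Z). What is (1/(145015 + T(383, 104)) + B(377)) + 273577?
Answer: 26004615334894/70623071 ≈ 3.6822e+5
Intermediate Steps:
T(Z, W) = 2*Z/(W + Z) (T(Z, W) = (2*Z)/(W + Z) = 2*Z/(W + Z))
B(O) = -364 + O² - 125*O
(1/(145015 + T(383, 104)) + B(377)) + 273577 = (1/(145015 + 2*383/(104 + 383)) + (-364 + 377² - 125*377)) + 273577 = (1/(145015 + 2*383/487) + (-364 + 142129 - 47125)) + 273577 = (1/(145015 + 2*383*(1/487)) + 94640) + 273577 = (1/(145015 + 766/487) + 94640) + 273577 = (1/(70623071/487) + 94640) + 273577 = (487/70623071 + 94640) + 273577 = 6683767439927/70623071 + 273577 = 26004615334894/70623071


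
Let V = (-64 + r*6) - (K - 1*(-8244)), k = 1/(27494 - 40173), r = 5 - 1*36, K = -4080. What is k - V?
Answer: 55965105/12679 ≈ 4414.0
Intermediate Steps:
r = -31 (r = 5 - 36 = -31)
k = -1/12679 (k = 1/(-12679) = -1/12679 ≈ -7.8871e-5)
V = -4414 (V = (-64 - 31*6) - (-4080 - 1*(-8244)) = (-64 - 186) - (-4080 + 8244) = -250 - 1*4164 = -250 - 4164 = -4414)
k - V = -1/12679 - 1*(-4414) = -1/12679 + 4414 = 55965105/12679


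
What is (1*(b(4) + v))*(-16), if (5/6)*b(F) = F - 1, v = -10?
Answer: 512/5 ≈ 102.40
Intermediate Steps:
b(F) = -6/5 + 6*F/5 (b(F) = 6*(F - 1)/5 = 6*(-1 + F)/5 = -6/5 + 6*F/5)
(1*(b(4) + v))*(-16) = (1*((-6/5 + (6/5)*4) - 10))*(-16) = (1*((-6/5 + 24/5) - 10))*(-16) = (1*(18/5 - 10))*(-16) = (1*(-32/5))*(-16) = -32/5*(-16) = 512/5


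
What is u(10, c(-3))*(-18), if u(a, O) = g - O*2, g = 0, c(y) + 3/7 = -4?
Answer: -1116/7 ≈ -159.43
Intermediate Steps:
c(y) = -31/7 (c(y) = -3/7 - 4 = -31/7)
u(a, O) = -2*O (u(a, O) = 0 - O*2 = 0 - 2*O = -2*O)
u(10, c(-3))*(-18) = -2*(-31/7)*(-18) = (62/7)*(-18) = -1116/7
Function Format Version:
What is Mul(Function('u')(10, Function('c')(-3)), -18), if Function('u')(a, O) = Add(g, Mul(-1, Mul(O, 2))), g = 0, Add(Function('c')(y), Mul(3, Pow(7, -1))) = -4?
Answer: Rational(-1116, 7) ≈ -159.43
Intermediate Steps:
Function('c')(y) = Rational(-31, 7) (Function('c')(y) = Add(Rational(-3, 7), -4) = Rational(-31, 7))
Function('u')(a, O) = Mul(-2, O) (Function('u')(a, O) = Add(0, Mul(-1, Mul(O, 2))) = Add(0, Mul(-1, Mul(2, O))) = Add(0, Mul(-2, O)) = Mul(-2, O))
Mul(Function('u')(10, Function('c')(-3)), -18) = Mul(Mul(-2, Rational(-31, 7)), -18) = Mul(Rational(62, 7), -18) = Rational(-1116, 7)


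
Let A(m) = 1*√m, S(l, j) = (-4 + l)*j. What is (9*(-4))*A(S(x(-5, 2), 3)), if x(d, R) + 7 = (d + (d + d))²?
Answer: -36*√642 ≈ -912.16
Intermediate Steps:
x(d, R) = -7 + 9*d² (x(d, R) = -7 + (d + (d + d))² = -7 + (d + 2*d)² = -7 + (3*d)² = -7 + 9*d²)
S(l, j) = j*(-4 + l)
A(m) = √m
(9*(-4))*A(S(x(-5, 2), 3)) = (9*(-4))*√(3*(-4 + (-7 + 9*(-5)²))) = -36*√3*√(-4 + (-7 + 9*25)) = -36*√3*√(-4 + (-7 + 225)) = -36*√3*√(-4 + 218) = -36*√642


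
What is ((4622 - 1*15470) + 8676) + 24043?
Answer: 21871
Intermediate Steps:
((4622 - 1*15470) + 8676) + 24043 = ((4622 - 15470) + 8676) + 24043 = (-10848 + 8676) + 24043 = -2172 + 24043 = 21871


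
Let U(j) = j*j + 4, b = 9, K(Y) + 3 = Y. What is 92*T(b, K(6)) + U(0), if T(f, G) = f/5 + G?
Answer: 2228/5 ≈ 445.60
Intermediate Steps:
K(Y) = -3 + Y
T(f, G) = G + f/5 (T(f, G) = f/5 + G = G + f/5)
U(j) = 4 + j² (U(j) = j² + 4 = 4 + j²)
92*T(b, K(6)) + U(0) = 92*((-3 + 6) + (⅕)*9) + (4 + 0²) = 92*(3 + 9/5) + (4 + 0) = 92*(24/5) + 4 = 2208/5 + 4 = 2228/5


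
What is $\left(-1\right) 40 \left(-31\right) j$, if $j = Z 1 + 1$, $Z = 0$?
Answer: $1240$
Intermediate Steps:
$j = 1$ ($j = 0 \cdot 1 + 1 = 0 + 1 = 1$)
$\left(-1\right) 40 \left(-31\right) j = \left(-1\right) 40 \left(-31\right) 1 = \left(-40\right) \left(-31\right) 1 = 1240 \cdot 1 = 1240$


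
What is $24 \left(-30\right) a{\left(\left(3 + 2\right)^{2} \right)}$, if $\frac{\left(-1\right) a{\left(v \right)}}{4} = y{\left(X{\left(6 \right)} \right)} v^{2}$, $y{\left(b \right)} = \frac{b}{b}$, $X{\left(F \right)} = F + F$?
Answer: $1800000$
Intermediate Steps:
$X{\left(F \right)} = 2 F$
$y{\left(b \right)} = 1$
$a{\left(v \right)} = - 4 v^{2}$ ($a{\left(v \right)} = - 4 \cdot 1 v^{2} = - 4 v^{2}$)
$24 \left(-30\right) a{\left(\left(3 + 2\right)^{2} \right)} = 24 \left(-30\right) \left(- 4 \left(\left(3 + 2\right)^{2}\right)^{2}\right) = - 720 \left(- 4 \left(5^{2}\right)^{2}\right) = - 720 \left(- 4 \cdot 25^{2}\right) = - 720 \left(\left(-4\right) 625\right) = \left(-720\right) \left(-2500\right) = 1800000$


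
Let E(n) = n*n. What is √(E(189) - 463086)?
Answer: 3*I*√47485 ≈ 653.73*I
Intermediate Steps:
E(n) = n²
√(E(189) - 463086) = √(189² - 463086) = √(35721 - 463086) = √(-427365) = 3*I*√47485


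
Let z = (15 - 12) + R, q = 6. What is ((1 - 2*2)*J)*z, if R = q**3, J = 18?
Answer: -11826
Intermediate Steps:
R = 216 (R = 6**3 = 216)
z = 219 (z = (15 - 12) + 216 = 3 + 216 = 219)
((1 - 2*2)*J)*z = ((1 - 2*2)*18)*219 = ((1 - 4)*18)*219 = -3*18*219 = -54*219 = -11826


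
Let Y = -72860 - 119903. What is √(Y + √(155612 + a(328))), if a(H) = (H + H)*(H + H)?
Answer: √(-192763 + 2*√146487) ≈ 438.18*I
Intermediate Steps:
a(H) = 4*H² (a(H) = (2*H)*(2*H) = 4*H²)
Y = -192763
√(Y + √(155612 + a(328))) = √(-192763 + √(155612 + 4*328²)) = √(-192763 + √(155612 + 4*107584)) = √(-192763 + √(155612 + 430336)) = √(-192763 + √585948) = √(-192763 + 2*√146487)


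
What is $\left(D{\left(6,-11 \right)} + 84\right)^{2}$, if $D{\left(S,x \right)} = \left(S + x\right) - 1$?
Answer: $6084$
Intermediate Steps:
$D{\left(S,x \right)} = -1 + S + x$
$\left(D{\left(6,-11 \right)} + 84\right)^{2} = \left(\left(-1 + 6 - 11\right) + 84\right)^{2} = \left(-6 + 84\right)^{2} = 78^{2} = 6084$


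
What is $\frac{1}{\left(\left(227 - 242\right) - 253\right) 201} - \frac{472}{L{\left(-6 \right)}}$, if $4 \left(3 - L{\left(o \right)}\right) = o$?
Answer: $- \frac{16950467}{161604} \approx -104.89$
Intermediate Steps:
$L{\left(o \right)} = 3 - \frac{o}{4}$
$\frac{1}{\left(\left(227 - 242\right) - 253\right) 201} - \frac{472}{L{\left(-6 \right)}} = \frac{1}{\left(\left(227 - 242\right) - 253\right) 201} - \frac{472}{3 - - \frac{3}{2}} = \frac{1}{\left(227 - 242\right) - 253} \cdot \frac{1}{201} - \frac{472}{3 + \frac{3}{2}} = \frac{1}{-15 - 253} \cdot \frac{1}{201} - \frac{472}{\frac{9}{2}} = \frac{1}{-268} \cdot \frac{1}{201} - \frac{944}{9} = \left(- \frac{1}{268}\right) \frac{1}{201} - \frac{944}{9} = - \frac{1}{53868} - \frac{944}{9} = - \frac{16950467}{161604}$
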